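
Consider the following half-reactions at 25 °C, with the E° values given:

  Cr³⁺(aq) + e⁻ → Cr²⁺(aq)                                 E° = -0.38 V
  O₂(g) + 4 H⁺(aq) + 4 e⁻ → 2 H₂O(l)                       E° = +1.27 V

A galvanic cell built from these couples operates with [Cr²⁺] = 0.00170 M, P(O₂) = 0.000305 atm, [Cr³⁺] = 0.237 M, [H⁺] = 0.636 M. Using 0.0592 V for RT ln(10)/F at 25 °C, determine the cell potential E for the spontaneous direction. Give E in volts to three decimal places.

O₂/H₂O is the cathode (higher E°), Cr³⁺/Cr²⁺ the anode: E°cell = +1.27 − (-0.38) = +1.65 V, n = 4.
Overall: O₂(g) + 4 H⁺(aq) + 4 Cr²⁺(aq) → 2 H₂O(l) + 4 Cr³⁺(aq)
Q = [Cr³⁺]^4 / (P(O₂)·[H⁺]^4·[Cr²⁺]^4); log Q = 12.879.
E = E° − (0.0592/n) log Q = +1.65 − (0.0592/4)(12.879) = +1.459 V.

+1.459 V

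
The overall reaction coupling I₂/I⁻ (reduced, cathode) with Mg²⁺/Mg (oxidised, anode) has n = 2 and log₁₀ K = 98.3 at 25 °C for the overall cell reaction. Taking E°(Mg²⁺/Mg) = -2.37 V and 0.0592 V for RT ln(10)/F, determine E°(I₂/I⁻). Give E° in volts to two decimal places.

E°cell = (0.0592/n)·log K = (0.0592/2)(98.3) = +2.910 V.
Since I₂/I⁻ is the cathode and Mg²⁺/Mg the anode, E°cell = E°(I₂/I⁻) − E°(Mg²⁺/Mg).
So E°(I₂/I⁻) = E°cell + E°(Mg²⁺/Mg) = +2.910 + (-2.37) = +0.54 V.

+0.54 V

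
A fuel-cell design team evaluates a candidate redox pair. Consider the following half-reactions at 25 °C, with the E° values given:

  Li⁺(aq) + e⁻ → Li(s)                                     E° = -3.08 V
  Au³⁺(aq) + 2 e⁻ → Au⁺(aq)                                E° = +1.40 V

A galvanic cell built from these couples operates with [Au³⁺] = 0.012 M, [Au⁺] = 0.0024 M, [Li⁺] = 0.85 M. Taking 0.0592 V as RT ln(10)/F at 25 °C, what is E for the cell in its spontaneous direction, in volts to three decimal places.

+4.505 V

Au³⁺/Au⁺ is the cathode (higher E°), Li⁺/Li the anode: E°cell = +1.40 − (-3.08) = +4.48 V, n = 2.
Overall: Au³⁺(aq) + 2 Li(s) → Au⁺(aq) + 2 Li⁺(aq)
Q = [Au⁺]·[Li⁺]^2 / ([Au³⁺]); log Q = -0.840.
E = E° − (0.0592/n) log Q = +4.48 − (0.0592/2)(-0.840) = +4.505 V.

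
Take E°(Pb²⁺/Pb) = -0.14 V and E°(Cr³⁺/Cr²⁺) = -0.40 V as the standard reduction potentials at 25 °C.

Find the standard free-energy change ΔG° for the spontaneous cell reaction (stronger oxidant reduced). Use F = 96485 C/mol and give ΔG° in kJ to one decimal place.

Pb²⁺/Pb (E° = -0.14 V) is the cathode; Cr³⁺/Cr²⁺ (E° = -0.40 V) is the anode, so E°cell = +0.26 V.
Balancing electrons gives n = 2 (lcm of 2 and 1).
ΔG° = −nFE° = −(2)(96485)(+0.26) = -50,172 J = -50.2 kJ.

-50.2 kJ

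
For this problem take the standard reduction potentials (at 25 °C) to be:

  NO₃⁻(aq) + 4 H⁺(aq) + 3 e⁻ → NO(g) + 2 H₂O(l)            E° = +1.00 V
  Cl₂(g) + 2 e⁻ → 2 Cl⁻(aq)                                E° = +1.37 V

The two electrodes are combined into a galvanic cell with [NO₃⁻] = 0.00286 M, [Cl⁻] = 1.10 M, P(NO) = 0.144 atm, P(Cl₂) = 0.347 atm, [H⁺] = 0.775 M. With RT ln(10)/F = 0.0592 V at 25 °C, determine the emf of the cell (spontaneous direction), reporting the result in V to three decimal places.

Cl₂/Cl⁻ is the cathode (higher E°), NO₃⁻/NO the anode: E°cell = +1.37 − (+1.00) = +0.37 V, n = 6.
Overall: 3 Cl₂(g) + 2 NO(g) + 4 H₂O(l) → 6 Cl⁻(aq) + 2 NO₃⁻(aq) + 8 H⁺(aq)
Q = [Cl⁻]^6·[NO₃⁻]^2·[H⁺]^8 / (P(Cl₂)^3·P(NO)^2); log Q = -2.662.
E = E° − (0.0592/n) log Q = +0.37 − (0.0592/6)(-2.662) = +0.396 V.

+0.396 V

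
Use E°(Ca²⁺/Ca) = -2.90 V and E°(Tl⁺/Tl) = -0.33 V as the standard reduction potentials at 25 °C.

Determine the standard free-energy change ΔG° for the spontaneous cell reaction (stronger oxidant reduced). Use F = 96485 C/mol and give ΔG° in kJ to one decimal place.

Tl⁺/Tl (E° = -0.33 V) is the cathode; Ca²⁺/Ca (E° = -2.90 V) is the anode, so E°cell = +2.57 V.
Balancing electrons gives n = 2 (lcm of 1 and 2).
ΔG° = −nFE° = −(2)(96485)(+2.57) = -495,933 J = -495.9 kJ.

-495.9 kJ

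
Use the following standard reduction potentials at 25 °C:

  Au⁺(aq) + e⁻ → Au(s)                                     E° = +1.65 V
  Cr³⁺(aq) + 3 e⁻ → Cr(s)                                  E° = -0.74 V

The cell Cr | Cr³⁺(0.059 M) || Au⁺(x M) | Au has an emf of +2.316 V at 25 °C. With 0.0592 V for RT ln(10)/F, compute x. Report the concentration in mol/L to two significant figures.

Au⁺/Au is the cathode, Cr³⁺/Cr the anode: E°cell = +2.39 V, n = 3.
Overall reaction: 3 Au⁺(aq) + Cr(s) → 3 Au(s) + Cr³⁺(aq); Q = [Cr³⁺]^1/[Au⁺]^3.
From E = E° − (0.0592/n) log Q: log Q = (E° − E)·n/0.0592 = (+2.39 − (+2.316))·3/0.0592 = 3.7500.
So 3·log[Au⁺] = 1·log(0.059) − log Q = -1.2291 − (3.7500) = -4.9791; log[Au⁺] = -4.9791 / 3 = -1.6597; [Au⁺] = 10^(-1.6597) ≈ 0.022 M.

0.022 M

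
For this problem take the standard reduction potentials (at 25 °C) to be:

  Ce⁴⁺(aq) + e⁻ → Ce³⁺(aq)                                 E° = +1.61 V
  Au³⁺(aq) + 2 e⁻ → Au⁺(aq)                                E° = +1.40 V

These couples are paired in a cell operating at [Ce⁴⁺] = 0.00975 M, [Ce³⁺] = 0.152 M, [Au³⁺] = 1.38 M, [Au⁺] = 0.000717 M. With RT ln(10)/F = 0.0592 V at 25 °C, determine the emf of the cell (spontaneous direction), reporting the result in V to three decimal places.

Ce⁴⁺/Ce³⁺ is the cathode (higher E°), Au³⁺/Au⁺ the anode: E°cell = +1.61 − (+1.40) = +0.21 V, n = 2.
Overall: 2 Ce⁴⁺(aq) + Au⁺(aq) → 2 Ce³⁺(aq) + Au³⁺(aq)
Q = [Ce³⁺]^2·[Au³⁺] / ([Ce⁴⁺]^2·[Au⁺]); log Q = 5.670.
E = E° − (0.0592/n) log Q = +0.21 − (0.0592/2)(5.670) = +0.042 V.

+0.042 V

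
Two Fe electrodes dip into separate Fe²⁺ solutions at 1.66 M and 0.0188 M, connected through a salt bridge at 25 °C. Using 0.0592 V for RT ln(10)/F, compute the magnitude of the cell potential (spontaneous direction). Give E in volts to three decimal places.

For a concentration cell E°cell = 0. The 1.66 M side is the cathode (reduction is favoured where [Fe²⁺] is higher).
With n = 2, E = −(0.0592/2) log([Fe²⁺]ₐₙ/[Fe²⁺]꜀ₐₜ) = −(0.0592/2) log(0.0188/1.66) = −(0.0592/2)(-1.946) = +0.058 V.

+0.058 V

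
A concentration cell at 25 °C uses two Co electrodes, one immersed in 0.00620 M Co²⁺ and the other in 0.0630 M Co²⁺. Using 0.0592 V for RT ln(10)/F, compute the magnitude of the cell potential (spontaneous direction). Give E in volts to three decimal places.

+0.030 V

For a concentration cell E°cell = 0. The 0.0630 M side is the cathode (reduction is favoured where [Co²⁺] is higher).
With n = 2, E = −(0.0592/2) log([Co²⁺]ₐₙ/[Co²⁺]꜀ₐₜ) = −(0.0592/2) log(0.0062/0.063) = −(0.0592/2)(-1.007) = +0.030 V.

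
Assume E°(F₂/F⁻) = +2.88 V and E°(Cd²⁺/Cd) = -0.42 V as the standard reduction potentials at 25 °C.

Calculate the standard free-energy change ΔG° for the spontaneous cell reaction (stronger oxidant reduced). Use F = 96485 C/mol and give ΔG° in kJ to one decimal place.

F₂/F⁻ (E° = +2.88 V) is the cathode; Cd²⁺/Cd (E° = -0.42 V) is the anode, so E°cell = +3.30 V.
Balancing electrons gives n = 2 (lcm of 2 and 2).
ΔG° = −nFE° = −(2)(96485)(+3.30) = -636,801 J = -636.8 kJ.

-636.8 kJ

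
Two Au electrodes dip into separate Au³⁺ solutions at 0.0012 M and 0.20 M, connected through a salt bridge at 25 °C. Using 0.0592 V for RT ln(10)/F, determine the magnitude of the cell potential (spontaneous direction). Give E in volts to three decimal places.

For a concentration cell E°cell = 0. The 0.20 M side is the cathode (reduction is favoured where [Au³⁺] is higher).
With n = 3, E = −(0.0592/3) log([Au³⁺]ₐₙ/[Au³⁺]꜀ₐₜ) = −(0.0592/3) log(0.0012/0.2) = −(0.0592/3)(-2.222) = +0.044 V.

+0.044 V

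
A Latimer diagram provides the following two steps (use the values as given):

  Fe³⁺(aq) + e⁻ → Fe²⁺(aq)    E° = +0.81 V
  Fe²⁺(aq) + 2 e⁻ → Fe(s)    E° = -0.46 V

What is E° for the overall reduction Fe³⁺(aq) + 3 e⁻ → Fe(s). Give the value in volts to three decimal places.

-0.037 V

Since ΔG° = −nFE° is additive over sequential reductions, n₃E°₃ = n₁E°₁ + n₂E°₂.
E°₃ = (1×+0.81 + 2×-0.46) / 3 = (-0.110) / 3 = -0.037 V.
E° values themselves are not directly additive — weighting by electron count is essential.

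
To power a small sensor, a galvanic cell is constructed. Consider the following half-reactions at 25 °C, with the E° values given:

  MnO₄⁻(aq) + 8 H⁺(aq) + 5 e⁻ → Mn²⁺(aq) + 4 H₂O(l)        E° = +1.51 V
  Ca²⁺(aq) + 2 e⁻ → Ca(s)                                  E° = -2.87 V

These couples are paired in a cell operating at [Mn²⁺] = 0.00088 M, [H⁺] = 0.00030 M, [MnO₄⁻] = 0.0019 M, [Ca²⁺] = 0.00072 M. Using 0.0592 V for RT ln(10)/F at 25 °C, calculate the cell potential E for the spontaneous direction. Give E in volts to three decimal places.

+4.143 V

MnO₄⁻/Mn²⁺ is the cathode (higher E°), Ca²⁺/Ca the anode: E°cell = +1.51 − (-2.87) = +4.38 V, n = 10.
Overall: 2 MnO₄⁻(aq) + 16 H⁺(aq) + 5 Ca(s) → 2 Mn²⁺(aq) + 8 H₂O(l) + 5 Ca²⁺(aq)
Q = [Mn²⁺]^2·[Ca²⁺]^5 / ([MnO₄⁻]^2·[H⁺]^16); log Q = 39.984.
E = E° − (0.0592/n) log Q = +4.38 − (0.0592/10)(39.984) = +4.143 V.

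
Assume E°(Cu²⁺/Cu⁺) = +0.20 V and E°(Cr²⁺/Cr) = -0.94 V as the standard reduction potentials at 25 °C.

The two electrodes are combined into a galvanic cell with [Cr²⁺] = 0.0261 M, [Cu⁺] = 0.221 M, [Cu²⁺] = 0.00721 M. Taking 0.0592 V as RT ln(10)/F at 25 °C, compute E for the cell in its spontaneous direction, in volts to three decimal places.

Cu²⁺/Cu⁺ is the cathode (higher E°), Cr²⁺/Cr the anode: E°cell = +0.20 − (-0.94) = +1.14 V, n = 2.
Overall: 2 Cu²⁺(aq) + Cr(s) → 2 Cu⁺(aq) + Cr²⁺(aq)
Q = [Cu⁺]^2·[Cr²⁺] / ([Cu²⁺]^2); log Q = 1.390.
E = E° − (0.0592/n) log Q = +1.14 − (0.0592/2)(1.390) = +1.099 V.

+1.099 V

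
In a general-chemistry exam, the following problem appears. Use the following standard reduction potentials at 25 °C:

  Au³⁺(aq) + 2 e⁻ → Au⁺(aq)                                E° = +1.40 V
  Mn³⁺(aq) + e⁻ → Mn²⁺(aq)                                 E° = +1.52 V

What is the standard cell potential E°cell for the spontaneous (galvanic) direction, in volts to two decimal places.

+0.12 V

The Mn³⁺/Mn²⁺ couple has the higher reduction potential, so it is the cathode; Au³⁺/Au⁺ is oxidised at the anode.
E°cell = E°(cathode) − E°(anode) = (+1.52) − (+1.40) = +0.12 V.
Since E°cell > 0, the reaction is spontaneous under standard conditions.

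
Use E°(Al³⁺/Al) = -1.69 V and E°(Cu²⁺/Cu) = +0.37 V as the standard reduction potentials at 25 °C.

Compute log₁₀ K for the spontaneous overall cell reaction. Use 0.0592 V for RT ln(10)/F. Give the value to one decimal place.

Cathode: Cu²⁺/Cu; anode: Al³⁺/Al. E°cell = +2.06 V, n = 6.
log K = nE°cell / 0.0592 = (6)(+2.06) / 0.0592 = 208.8.

208.8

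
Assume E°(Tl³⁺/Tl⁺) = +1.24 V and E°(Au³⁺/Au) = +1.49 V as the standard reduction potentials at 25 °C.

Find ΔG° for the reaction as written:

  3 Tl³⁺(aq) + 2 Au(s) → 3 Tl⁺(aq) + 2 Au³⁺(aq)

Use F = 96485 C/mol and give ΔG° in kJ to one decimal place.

As written, Tl³⁺/Tl⁺ is reduced (cathode) and Au³⁺/Au is oxidised (anode), so E°cell = (+1.24) − (+1.49) = -0.25 V.
Balancing electrons gives n = 6.
ΔG° = −nFE° = −(6)(96485)(-0.25) = 144,728 J = +144.7 kJ.

+144.7 kJ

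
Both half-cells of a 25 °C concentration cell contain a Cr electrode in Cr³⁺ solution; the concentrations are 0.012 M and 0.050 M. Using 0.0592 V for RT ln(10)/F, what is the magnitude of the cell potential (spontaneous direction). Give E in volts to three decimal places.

+0.012 V

For a concentration cell E°cell = 0. The 0.050 M side is the cathode (reduction is favoured where [Cr³⁺] is higher).
With n = 3, E = −(0.0592/3) log([Cr³⁺]ₐₙ/[Cr³⁺]꜀ₐₜ) = −(0.0592/3) log(0.012/0.05) = −(0.0592/3)(-0.620) = +0.012 V.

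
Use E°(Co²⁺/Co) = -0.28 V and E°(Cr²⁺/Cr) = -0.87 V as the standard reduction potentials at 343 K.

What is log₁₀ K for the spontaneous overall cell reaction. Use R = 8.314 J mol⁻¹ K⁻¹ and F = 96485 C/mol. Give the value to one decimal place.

17.3

Cathode: Co²⁺/Co; anode: Cr²⁺/Cr. E°cell = (-0.28) − (-0.87) = +0.59 V, with n = 2.
ΔG° = −nFE° = −RT ln K, so ln K = nFE°/(RT) = (2)(96485)(+0.59) / ((8.314)(343)) = 39.924.
log₁₀ K = 39.924 / ln 10 = 17.3.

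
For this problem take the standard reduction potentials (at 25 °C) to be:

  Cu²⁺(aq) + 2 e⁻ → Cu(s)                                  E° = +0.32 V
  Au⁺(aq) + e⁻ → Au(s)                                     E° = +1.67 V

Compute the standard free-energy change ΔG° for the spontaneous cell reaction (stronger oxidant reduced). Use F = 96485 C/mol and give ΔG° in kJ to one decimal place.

-260.5 kJ

Au⁺/Au (E° = +1.67 V) is the cathode; Cu²⁺/Cu (E° = +0.32 V) is the anode, so E°cell = +1.35 V.
Balancing electrons gives n = 2 (lcm of 1 and 2).
ΔG° = −nFE° = −(2)(96485)(+1.35) = -260,510 J = -260.5 kJ.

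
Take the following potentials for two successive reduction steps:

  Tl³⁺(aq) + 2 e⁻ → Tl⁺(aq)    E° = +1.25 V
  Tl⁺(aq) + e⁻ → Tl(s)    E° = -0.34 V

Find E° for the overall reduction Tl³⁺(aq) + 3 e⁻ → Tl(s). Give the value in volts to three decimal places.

Standard free energies of sequential steps add: ΔG°₃ = ΔG°₁ + ΔG°₂, so n₃E°₃ = n₁E°₁ + n₂E°₂.
E°₃ = (2×+1.25 + 1×-0.34) / 3 = (+2.160) / 3 = +0.720 V.
E° values themselves are not directly additive — weighting by electron count is essential.

+0.720 V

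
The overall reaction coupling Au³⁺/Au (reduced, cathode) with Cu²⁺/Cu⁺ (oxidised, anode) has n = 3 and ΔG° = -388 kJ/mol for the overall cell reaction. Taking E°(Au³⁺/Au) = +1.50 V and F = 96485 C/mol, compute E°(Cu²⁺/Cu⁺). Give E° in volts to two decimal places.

+0.16 V

E°cell = −ΔG°/(nF) = −(-388×10³)/((3)(96485)) = +1.340 V.
Since Au³⁺/Au is the cathode and Cu²⁺/Cu⁺ the anode, E°cell = E°(Au³⁺/Au) − E°(Cu²⁺/Cu⁺).
So E°(Cu²⁺/Cu⁺) = E°(Au³⁺/Au) − E°cell = (+1.50) − (+1.340) = +0.16 V.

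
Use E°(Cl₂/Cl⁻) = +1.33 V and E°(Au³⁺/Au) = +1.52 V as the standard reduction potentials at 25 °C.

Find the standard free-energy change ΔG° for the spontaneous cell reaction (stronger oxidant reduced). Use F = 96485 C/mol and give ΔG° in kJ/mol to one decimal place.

Au³⁺/Au (E° = +1.52 V) is the cathode; Cl₂/Cl⁻ (E° = +1.33 V) is the anode, so E°cell = +0.19 V.
Balancing electrons gives n = 6 (lcm of 3 and 2).
ΔG° = −nFE° = −(6)(96485)(+0.19) = -109,993 J = -110.0 kJ/mol.

-110.0 kJ/mol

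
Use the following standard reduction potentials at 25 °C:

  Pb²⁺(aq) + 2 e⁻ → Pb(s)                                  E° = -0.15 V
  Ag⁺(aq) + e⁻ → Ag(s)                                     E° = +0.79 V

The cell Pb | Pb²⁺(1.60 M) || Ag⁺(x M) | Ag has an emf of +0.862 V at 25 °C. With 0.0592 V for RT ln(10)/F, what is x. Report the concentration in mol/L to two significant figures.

0.061 M

Ag⁺/Ag is the cathode, Pb²⁺/Pb the anode: E°cell = +0.94 V, n = 2.
Overall reaction: 2 Ag⁺(aq) + Pb(s) → 2 Ag(s) + Pb²⁺(aq); Q = [Pb²⁺]^1/[Ag⁺]^2.
From E = E° − (0.0592/n) log Q: log Q = (E° − E)·n/0.0592 = (+0.94 − (+0.862))·2/0.0592 = 2.6351.
So 2·log[Ag⁺] = 1·log(1.6) − log Q = 0.2041 − (2.6351) = -2.4310; log[Ag⁺] = -2.4310 / 2 = -1.2155; [Ag⁺] = 10^(-1.2155) ≈ 0.061 M.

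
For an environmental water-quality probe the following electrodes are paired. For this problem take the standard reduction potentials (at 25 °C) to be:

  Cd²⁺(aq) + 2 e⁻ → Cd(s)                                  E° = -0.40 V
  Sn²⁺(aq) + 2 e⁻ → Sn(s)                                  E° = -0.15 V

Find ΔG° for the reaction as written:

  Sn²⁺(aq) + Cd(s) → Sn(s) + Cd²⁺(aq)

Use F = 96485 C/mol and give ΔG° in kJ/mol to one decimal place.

-48.2 kJ/mol

As written, Sn²⁺/Sn is reduced (cathode) and Cd²⁺/Cd is oxidised (anode), so E°cell = (-0.15) − (-0.40) = +0.25 V.
Balancing electrons gives n = 2.
ΔG° = −nFE° = −(2)(96485)(+0.25) = -48,242 J = -48.2 kJ/mol.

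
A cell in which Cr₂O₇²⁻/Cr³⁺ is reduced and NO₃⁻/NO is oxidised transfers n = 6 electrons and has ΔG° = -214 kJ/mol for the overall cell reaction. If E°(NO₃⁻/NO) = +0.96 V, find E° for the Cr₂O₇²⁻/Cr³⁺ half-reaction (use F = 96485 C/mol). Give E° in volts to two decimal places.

+1.33 V

E°cell = −ΔG°/(nF) = −(-214×10³)/((6)(96485)) = +0.370 V.
Since Cr₂O₇²⁻/Cr³⁺ is the cathode and NO₃⁻/NO the anode, E°cell = E°(Cr₂O₇²⁻/Cr³⁺) − E°(NO₃⁻/NO).
So E°(Cr₂O₇²⁻/Cr³⁺) = E°cell + E°(NO₃⁻/NO) = +0.370 + (+0.96) = +1.33 V.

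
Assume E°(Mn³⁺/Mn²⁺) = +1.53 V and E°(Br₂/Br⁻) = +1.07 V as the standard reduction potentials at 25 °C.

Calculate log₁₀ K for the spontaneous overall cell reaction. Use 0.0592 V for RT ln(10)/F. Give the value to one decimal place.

Cathode: Mn³⁺/Mn²⁺; anode: Br₂/Br⁻. E°cell = +0.46 V, n = 2.
log K = nE°cell / 0.0592 = (2)(+0.46) / 0.0592 = 15.5.

15.5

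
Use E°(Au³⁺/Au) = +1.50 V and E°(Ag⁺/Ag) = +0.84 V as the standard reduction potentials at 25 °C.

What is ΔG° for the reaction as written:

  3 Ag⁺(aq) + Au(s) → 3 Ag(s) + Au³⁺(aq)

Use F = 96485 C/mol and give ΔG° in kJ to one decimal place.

+191.0 kJ

As written, Ag⁺/Ag is reduced (cathode) and Au³⁺/Au is oxidised (anode), so E°cell = (+0.84) − (+1.50) = -0.66 V.
Balancing electrons gives n = 3.
ΔG° = −nFE° = −(3)(96485)(-0.66) = 191,040 J = +191.0 kJ.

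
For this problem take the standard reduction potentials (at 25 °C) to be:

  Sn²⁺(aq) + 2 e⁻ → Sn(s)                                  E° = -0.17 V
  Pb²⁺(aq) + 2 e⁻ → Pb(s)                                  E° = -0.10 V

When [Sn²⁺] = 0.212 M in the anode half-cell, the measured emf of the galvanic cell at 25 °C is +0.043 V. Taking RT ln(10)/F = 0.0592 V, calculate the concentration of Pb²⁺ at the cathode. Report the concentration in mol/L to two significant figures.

0.026 M

Pb²⁺/Pb is the cathode, Sn²⁺/Sn the anode: E°cell = +0.07 V, n = 2.
Overall reaction: Pb²⁺(aq) + Sn(s) → Pb(s) + Sn²⁺(aq); Q = [Sn²⁺]^1/[Pb²⁺]^1.
From E = E° − (0.0592/n) log Q: log Q = (E° − E)·n/0.0592 = (+0.07 − (+0.043))·2/0.0592 = 0.9122.
So 1·log[Pb²⁺] = 1·log(0.212) − log Q = -0.6737 − (0.9122) = -1.5859; [Pb²⁺] = 10^(-1.5859) ≈ 0.026 M.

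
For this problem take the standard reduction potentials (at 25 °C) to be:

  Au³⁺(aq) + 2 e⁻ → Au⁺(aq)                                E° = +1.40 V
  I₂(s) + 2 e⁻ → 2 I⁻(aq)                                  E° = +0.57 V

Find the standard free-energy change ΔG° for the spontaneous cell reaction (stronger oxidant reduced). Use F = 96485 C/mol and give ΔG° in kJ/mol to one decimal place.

Au³⁺/Au⁺ (E° = +1.40 V) is the cathode; I₂/I⁻ (E° = +0.57 V) is the anode, so E°cell = +0.83 V.
Balancing electrons gives n = 2 (lcm of 2 and 2).
ΔG° = −nFE° = −(2)(96485)(+0.83) = -160,165 J = -160.2 kJ/mol.

-160.2 kJ/mol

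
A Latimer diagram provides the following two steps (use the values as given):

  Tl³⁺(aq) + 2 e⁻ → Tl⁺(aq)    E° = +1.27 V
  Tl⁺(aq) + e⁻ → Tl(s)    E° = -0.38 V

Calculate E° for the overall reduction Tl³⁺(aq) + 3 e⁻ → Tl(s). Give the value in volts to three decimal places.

+0.720 V

Standard free energies of sequential steps add: ΔG°₃ = ΔG°₁ + ΔG°₂, so n₃E°₃ = n₁E°₁ + n₂E°₂.
E°₃ = (2×+1.27 + 1×-0.38) / 3 = (+2.160) / 3 = +0.720 V.
Simply averaging or adding the two E° values would be wrong; the electron-weighted sum is required.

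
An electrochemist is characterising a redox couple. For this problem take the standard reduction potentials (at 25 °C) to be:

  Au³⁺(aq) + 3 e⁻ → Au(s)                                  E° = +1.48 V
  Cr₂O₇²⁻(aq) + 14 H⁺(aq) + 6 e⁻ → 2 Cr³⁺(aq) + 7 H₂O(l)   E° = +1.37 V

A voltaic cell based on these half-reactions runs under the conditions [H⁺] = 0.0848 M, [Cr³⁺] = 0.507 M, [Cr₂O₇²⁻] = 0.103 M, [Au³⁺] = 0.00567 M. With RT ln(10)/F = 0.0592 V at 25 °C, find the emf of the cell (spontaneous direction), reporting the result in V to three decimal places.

+0.218 V

Au³⁺/Au is the cathode (higher E°), Cr₂O₇²⁻/Cr³⁺ the anode: E°cell = +1.48 − (+1.37) = +0.11 V, n = 6.
Overall: 2 Au³⁺(aq) + 2 Cr³⁺(aq) + 7 H₂O(l) → 2 Au(s) + Cr₂O₇²⁻(aq) + 14 H⁺(aq)
Q = [Cr₂O₇²⁻]·[H⁺]^14 / ([Au³⁺]^2·[Cr³⁺]^2); log Q = -10.907.
E = E° − (0.0592/n) log Q = +0.11 − (0.0592/6)(-10.907) = +0.218 V.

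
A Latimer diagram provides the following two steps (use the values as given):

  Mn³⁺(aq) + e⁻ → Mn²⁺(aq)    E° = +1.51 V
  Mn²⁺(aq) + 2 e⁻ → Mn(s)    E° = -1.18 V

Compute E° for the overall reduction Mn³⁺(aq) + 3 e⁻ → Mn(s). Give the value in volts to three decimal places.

Adding the free-energy changes (−nFE°) of the two steps gives −n₃FE°₃ = −n₁FE°₁ − n₂FE°₂.
E°₃ = (1×+1.51 + 2×-1.18) / 3 = (-0.850) / 3 = -0.283 V.
Simply averaging or adding the two E° values would be wrong; the electron-weighted sum is required.

-0.283 V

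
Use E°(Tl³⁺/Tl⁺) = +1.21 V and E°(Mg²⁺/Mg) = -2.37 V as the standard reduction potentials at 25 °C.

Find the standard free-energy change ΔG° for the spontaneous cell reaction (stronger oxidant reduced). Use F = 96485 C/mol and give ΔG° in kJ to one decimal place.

Tl³⁺/Tl⁺ (E° = +1.21 V) is the cathode; Mg²⁺/Mg (E° = -2.37 V) is the anode, so E°cell = +3.58 V.
Balancing electrons gives n = 2 (lcm of 2 and 2).
ΔG° = −nFE° = −(2)(96485)(+3.58) = -690,833 J = -690.8 kJ.

-690.8 kJ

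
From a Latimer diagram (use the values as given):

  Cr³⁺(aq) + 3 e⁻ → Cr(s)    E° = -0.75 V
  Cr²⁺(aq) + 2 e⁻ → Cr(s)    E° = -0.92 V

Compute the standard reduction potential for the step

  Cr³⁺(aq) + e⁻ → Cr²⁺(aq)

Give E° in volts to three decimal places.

Sequential free energies add, so n₃E°₃ = n₁E°₁ + n₂E°₂.
With n₃ = 3, and the known step contributing 2×(-0.92) V, the unknown satisfies 1·E° = 3×(-0.75) − 2×(-0.92) = -0.410.
E° = -0.410 / 1 = -0.410 V.

-0.410 V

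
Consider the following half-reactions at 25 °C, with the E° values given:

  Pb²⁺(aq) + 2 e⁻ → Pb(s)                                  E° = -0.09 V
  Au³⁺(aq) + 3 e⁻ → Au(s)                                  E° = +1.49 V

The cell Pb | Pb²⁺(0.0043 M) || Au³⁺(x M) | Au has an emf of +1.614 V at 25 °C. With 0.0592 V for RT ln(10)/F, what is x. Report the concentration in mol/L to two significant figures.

Au³⁺/Au is the cathode, Pb²⁺/Pb the anode: E°cell = +1.58 V, n = 6.
Overall reaction: 2 Au³⁺(aq) + 3 Pb(s) → 2 Au(s) + 3 Pb²⁺(aq); Q = [Pb²⁺]^3/[Au³⁺]^2.
From E = E° − (0.0592/n) log Q: log Q = (E° − E)·n/0.0592 = (+1.58 − (+1.614))·6/0.0592 = -3.4459.
So 2·log[Au³⁺] = 3·log(0.0043) − log Q = -7.0996 − (-3.4459) = -3.6537; log[Au³⁺] = -3.6537 / 2 = -1.8269; [Au³⁺] = 10^(-1.8269) ≈ 0.015 M.

0.015 M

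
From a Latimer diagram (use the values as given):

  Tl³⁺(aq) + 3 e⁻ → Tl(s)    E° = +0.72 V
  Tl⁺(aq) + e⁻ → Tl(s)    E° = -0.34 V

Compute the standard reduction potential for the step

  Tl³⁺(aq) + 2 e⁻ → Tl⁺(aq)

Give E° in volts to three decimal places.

Sequential free energies add, so n₃E°₃ = n₁E°₁ + n₂E°₂.
With n₃ = 3, and the known step contributing 1×(-0.34) V, the unknown satisfies 2·E° = 3×(+0.72) − 1×(-0.34) = +2.500.
E° = +2.500 / 2 = +1.250 V.

+1.250 V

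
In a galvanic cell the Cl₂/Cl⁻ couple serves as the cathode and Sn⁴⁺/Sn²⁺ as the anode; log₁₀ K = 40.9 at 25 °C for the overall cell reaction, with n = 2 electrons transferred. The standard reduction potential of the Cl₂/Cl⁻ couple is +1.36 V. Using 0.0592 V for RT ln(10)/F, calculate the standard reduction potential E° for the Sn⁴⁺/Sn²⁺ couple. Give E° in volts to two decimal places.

+0.15 V

E°cell = (0.0592/n)·log K = (0.0592/2)(40.9) = +1.211 V.
Since Cl₂/Cl⁻ is the cathode and Sn⁴⁺/Sn²⁺ the anode, E°cell = E°(Cl₂/Cl⁻) − E°(Sn⁴⁺/Sn²⁺).
So E°(Sn⁴⁺/Sn²⁺) = E°(Cl₂/Cl⁻) − E°cell = (+1.36) − (+1.211) = +0.15 V.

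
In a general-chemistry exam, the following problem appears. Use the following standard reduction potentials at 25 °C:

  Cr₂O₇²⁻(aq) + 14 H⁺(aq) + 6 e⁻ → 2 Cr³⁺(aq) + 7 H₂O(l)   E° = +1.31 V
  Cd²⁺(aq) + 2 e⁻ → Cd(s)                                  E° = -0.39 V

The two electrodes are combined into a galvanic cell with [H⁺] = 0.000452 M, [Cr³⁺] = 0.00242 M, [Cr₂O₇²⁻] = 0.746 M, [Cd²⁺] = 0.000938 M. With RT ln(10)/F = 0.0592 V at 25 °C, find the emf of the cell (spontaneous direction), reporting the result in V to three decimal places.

Cr₂O₇²⁻/Cr³⁺ is the cathode (higher E°), Cd²⁺/Cd the anode: E°cell = +1.31 − (-0.39) = +1.70 V, n = 6.
Overall: Cr₂O₇²⁻(aq) + 14 H⁺(aq) + 3 Cd(s) → 2 Cr³⁺(aq) + 7 H₂O(l) + 3 Cd²⁺(aq)
Q = [Cr³⁺]^2·[Cd²⁺]^3 / ([Cr₂O₇²⁻]·[H⁺]^14); log Q = 32.640.
E = E° − (0.0592/n) log Q = +1.70 − (0.0592/6)(32.640) = +1.378 V.

+1.378 V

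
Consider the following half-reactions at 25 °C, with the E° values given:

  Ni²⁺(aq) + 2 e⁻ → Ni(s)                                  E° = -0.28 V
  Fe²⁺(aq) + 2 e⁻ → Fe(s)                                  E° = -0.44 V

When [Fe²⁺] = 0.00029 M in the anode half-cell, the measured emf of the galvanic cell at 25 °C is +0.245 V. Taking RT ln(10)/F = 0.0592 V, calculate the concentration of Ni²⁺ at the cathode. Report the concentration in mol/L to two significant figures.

Ni²⁺/Ni is the cathode, Fe²⁺/Fe the anode: E°cell = +0.16 V, n = 2.
Overall reaction: Ni²⁺(aq) + Fe(s) → Ni(s) + Fe²⁺(aq); Q = [Fe²⁺]^1/[Ni²⁺]^1.
From E = E° − (0.0592/n) log Q: log Q = (E° − E)·n/0.0592 = (+0.16 − (+0.245))·2/0.0592 = -2.8716.
So 1·log[Ni²⁺] = 1·log(0.00029) − log Q = -3.5376 − (-2.8716) = -0.6660; [Ni²⁺] = 10^(-0.6660) ≈ 0.22 M.

0.22 M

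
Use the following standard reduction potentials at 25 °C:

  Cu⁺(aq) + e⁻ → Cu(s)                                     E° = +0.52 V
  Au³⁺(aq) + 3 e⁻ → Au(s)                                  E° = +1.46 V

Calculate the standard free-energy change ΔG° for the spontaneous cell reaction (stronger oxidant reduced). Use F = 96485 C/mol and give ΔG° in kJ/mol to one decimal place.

-272.1 kJ/mol

Au³⁺/Au (E° = +1.46 V) is the cathode; Cu⁺/Cu (E° = +0.52 V) is the anode, so E°cell = +0.94 V.
Balancing electrons gives n = 3 (lcm of 3 and 1).
ΔG° = −nFE° = −(3)(96485)(+0.94) = -272,088 J = -272.1 kJ/mol.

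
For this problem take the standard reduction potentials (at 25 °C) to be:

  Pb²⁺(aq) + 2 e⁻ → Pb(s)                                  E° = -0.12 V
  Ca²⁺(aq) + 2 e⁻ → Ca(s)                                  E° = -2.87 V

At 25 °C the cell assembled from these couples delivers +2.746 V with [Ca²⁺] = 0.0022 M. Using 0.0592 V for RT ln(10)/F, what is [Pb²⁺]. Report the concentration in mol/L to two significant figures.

0.0016 M

Pb²⁺/Pb is the cathode, Ca²⁺/Ca the anode: E°cell = +2.75 V, n = 2.
Overall reaction: Pb²⁺(aq) + Ca(s) → Pb(s) + Ca²⁺(aq); Q = [Ca²⁺]^1/[Pb²⁺]^1.
From E = E° − (0.0592/n) log Q: log Q = (E° − E)·n/0.0592 = (+2.75 − (+2.746))·2/0.0592 = 0.1351.
So 1·log[Pb²⁺] = 1·log(0.0022) − log Q = -2.6576 − (0.1351) = -2.7927; [Pb²⁺] = 10^(-2.7927) ≈ 0.0016 M.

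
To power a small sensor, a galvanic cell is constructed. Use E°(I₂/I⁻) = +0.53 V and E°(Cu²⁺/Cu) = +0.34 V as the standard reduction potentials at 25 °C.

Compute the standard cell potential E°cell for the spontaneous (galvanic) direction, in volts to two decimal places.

The I₂/I⁻ couple has the higher reduction potential, so it is the cathode; Cu²⁺/Cu is oxidised at the anode.
E°cell = E°(cathode) − E°(anode) = (+0.53) − (+0.34) = +0.19 V.

+0.19 V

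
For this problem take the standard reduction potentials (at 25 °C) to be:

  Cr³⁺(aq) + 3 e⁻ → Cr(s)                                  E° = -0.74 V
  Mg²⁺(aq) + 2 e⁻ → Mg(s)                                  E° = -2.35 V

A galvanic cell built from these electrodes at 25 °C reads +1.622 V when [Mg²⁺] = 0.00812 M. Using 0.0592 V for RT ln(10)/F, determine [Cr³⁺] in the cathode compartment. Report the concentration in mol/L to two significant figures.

0.0030 M

Cr³⁺/Cr is the cathode, Mg²⁺/Mg the anode: E°cell = +1.61 V, n = 6.
Overall reaction: 2 Cr³⁺(aq) + 3 Mg(s) → 2 Cr(s) + 3 Mg²⁺(aq); Q = [Mg²⁺]^3/[Cr³⁺]^2.
From E = E° − (0.0592/n) log Q: log Q = (E° − E)·n/0.0592 = (+1.61 − (+1.622))·6/0.0592 = -1.2162.
So 2·log[Cr³⁺] = 3·log(0.00812) − log Q = -6.2713 − (-1.2162) = -5.0551; log[Cr³⁺] = -5.0551 / 2 = -2.5276; [Cr³⁺] = 10^(-2.5276) ≈ 0.0030 M.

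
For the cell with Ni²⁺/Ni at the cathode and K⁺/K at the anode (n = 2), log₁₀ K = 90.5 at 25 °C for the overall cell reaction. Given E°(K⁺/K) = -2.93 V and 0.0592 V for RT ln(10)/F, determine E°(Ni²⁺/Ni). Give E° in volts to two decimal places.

E°cell = (0.0592/n)·log K = (0.0592/2)(90.5) = +2.679 V.
Since Ni²⁺/Ni is the cathode and K⁺/K the anode, E°cell = E°(Ni²⁺/Ni) − E°(K⁺/K).
So E°(Ni²⁺/Ni) = E°cell + E°(K⁺/K) = +2.679 + (-2.93) = -0.25 V.

-0.25 V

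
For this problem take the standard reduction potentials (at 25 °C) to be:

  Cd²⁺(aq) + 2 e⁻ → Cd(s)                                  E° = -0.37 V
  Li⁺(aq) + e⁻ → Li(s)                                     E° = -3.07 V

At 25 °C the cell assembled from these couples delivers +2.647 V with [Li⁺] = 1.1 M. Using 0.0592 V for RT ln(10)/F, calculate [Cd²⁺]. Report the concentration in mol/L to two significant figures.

Cd²⁺/Cd is the cathode, Li⁺/Li the anode: E°cell = +2.70 V, n = 2.
Overall reaction: Cd²⁺(aq) + 2 Li(s) → Cd(s) + 2 Li⁺(aq); Q = [Li⁺]^2/[Cd²⁺]^1.
From E = E° − (0.0592/n) log Q: log Q = (E° − E)·n/0.0592 = (+2.70 − (+2.647))·2/0.0592 = 1.7905.
So 1·log[Cd²⁺] = 2·log(1.1) − log Q = 0.0828 − (1.7905) = -1.7077; [Cd²⁺] = 10^(-1.7077) ≈ 0.020 M.

0.020 M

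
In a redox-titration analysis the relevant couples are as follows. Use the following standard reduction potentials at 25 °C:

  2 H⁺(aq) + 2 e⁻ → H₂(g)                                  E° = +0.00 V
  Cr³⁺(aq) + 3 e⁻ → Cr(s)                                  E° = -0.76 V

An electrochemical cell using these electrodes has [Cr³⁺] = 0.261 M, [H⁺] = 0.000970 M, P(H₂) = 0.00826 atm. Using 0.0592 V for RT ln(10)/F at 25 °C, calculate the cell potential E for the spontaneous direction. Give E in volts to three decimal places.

+0.655 V

H⁺/H₂ is the cathode (higher E°), Cr³⁺/Cr the anode: E°cell = +0.00 − (-0.76) = +0.76 V, n = 6.
Overall: 6 H⁺(aq) + 2 Cr(s) → 3 H₂(g) + 2 Cr³⁺(aq)
Q = P(H₂)^3·[Cr³⁺]^2 / ([H⁺]^6); log Q = 10.664.
E = E° − (0.0592/n) log Q = +0.76 − (0.0592/6)(10.664) = +0.655 V.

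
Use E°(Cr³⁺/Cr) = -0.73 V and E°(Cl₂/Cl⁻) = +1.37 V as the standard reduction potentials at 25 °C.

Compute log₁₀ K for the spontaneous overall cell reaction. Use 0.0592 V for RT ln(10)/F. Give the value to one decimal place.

212.8

Cathode: Cl₂/Cl⁻; anode: Cr³⁺/Cr. E°cell = +2.10 V, n = 6.
log K = nE°cell / 0.0592 = (6)(+2.10) / 0.0592 = 212.8.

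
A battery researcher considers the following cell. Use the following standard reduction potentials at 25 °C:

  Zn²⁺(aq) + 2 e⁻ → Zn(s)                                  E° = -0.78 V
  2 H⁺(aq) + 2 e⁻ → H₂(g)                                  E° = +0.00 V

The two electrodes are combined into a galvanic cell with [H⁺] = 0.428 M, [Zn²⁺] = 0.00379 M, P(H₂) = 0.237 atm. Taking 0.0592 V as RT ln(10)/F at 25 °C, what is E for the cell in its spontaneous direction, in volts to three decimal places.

+0.848 V

H⁺/H₂ is the cathode (higher E°), Zn²⁺/Zn the anode: E°cell = +0.00 − (-0.78) = +0.78 V, n = 2.
Overall: 2 H⁺(aq) + Zn(s) → H₂(g) + Zn²⁺(aq)
Q = P(H₂)·[Zn²⁺] / ([H⁺]^2); log Q = -2.309.
E = E° − (0.0592/n) log Q = +0.78 − (0.0592/2)(-2.309) = +0.848 V.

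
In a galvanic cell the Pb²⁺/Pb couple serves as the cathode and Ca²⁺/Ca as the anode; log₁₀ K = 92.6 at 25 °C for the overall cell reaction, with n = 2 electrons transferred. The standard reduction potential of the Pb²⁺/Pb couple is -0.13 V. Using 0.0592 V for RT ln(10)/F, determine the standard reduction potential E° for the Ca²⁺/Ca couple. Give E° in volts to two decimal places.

E°cell = (0.0592/n)·log K = (0.0592/2)(92.6) = +2.741 V.
Since Pb²⁺/Pb is the cathode and Ca²⁺/Ca the anode, E°cell = E°(Pb²⁺/Pb) − E°(Ca²⁺/Ca).
So E°(Ca²⁺/Ca) = E°(Pb²⁺/Pb) − E°cell = (-0.13) − (+2.741) = -2.87 V.

-2.87 V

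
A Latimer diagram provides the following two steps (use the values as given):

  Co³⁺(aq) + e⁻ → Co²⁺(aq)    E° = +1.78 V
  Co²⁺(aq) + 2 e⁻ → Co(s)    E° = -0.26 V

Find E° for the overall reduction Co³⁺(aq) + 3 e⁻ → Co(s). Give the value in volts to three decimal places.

+0.420 V

Adding the free-energy changes (−nFE°) of the two steps gives −n₃FE°₃ = −n₁FE°₁ − n₂FE°₂.
E°₃ = (1×+1.78 + 2×-0.26) / 3 = (+1.260) / 3 = +0.420 V.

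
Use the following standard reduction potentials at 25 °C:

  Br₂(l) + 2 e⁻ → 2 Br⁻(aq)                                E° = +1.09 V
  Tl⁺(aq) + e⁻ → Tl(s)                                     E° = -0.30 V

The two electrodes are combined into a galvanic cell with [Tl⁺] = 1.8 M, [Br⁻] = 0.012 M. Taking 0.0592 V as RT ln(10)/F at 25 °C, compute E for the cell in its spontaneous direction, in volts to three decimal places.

+1.489 V

Br₂/Br⁻ is the cathode (higher E°), Tl⁺/Tl the anode: E°cell = +1.09 − (-0.30) = +1.39 V, n = 2.
Overall: Br₂(l) + 2 Tl(s) → 2 Br⁻(aq) + 2 Tl⁺(aq)
Q = [Br⁻]^2·[Tl⁺]^2; log Q = -3.331.
E = E° − (0.0592/n) log Q = +1.39 − (0.0592/2)(-3.331) = +1.489 V.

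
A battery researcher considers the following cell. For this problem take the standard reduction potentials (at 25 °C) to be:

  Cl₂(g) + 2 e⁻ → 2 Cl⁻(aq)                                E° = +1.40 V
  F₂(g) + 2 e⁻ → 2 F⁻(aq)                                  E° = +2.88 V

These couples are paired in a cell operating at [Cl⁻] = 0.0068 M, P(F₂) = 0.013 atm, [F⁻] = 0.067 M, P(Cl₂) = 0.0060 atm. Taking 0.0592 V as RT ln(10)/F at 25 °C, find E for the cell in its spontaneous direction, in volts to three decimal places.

+1.431 V

F₂/F⁻ is the cathode (higher E°), Cl₂/Cl⁻ the anode: E°cell = +2.88 − (+1.40) = +1.48 V, n = 2.
Overall: F₂(g) + 2 Cl⁻(aq) → 2 F⁻(aq) + Cl₂(g)
Q = [F⁻]^2·P(Cl₂) / (P(F₂)·[Cl⁻]^2); log Q = 1.651.
E = E° − (0.0592/n) log Q = +1.48 − (0.0592/2)(1.651) = +1.431 V.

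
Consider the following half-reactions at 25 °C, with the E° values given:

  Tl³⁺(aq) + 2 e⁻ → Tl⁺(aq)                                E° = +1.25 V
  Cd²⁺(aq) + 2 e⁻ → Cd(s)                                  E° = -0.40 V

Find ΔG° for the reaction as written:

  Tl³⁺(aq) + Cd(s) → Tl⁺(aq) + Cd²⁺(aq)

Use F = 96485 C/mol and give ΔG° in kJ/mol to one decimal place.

-318.4 kJ/mol

As written, Tl³⁺/Tl⁺ is reduced (cathode) and Cd²⁺/Cd is oxidised (anode), so E°cell = (+1.25) − (-0.40) = +1.65 V.
Balancing electrons gives n = 2.
ΔG° = −nFE° = −(2)(96485)(+1.65) = -318,400 J = -318.4 kJ/mol.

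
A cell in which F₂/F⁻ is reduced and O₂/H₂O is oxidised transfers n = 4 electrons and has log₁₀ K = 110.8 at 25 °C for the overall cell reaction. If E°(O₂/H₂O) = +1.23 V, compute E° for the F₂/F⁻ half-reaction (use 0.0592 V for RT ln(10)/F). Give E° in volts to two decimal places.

E°cell = (0.0592/n)·log K = (0.0592/4)(110.8) = +1.640 V.
Since F₂/F⁻ is the cathode and O₂/H₂O the anode, E°cell = E°(F₂/F⁻) − E°(O₂/H₂O).
So E°(F₂/F⁻) = E°cell + E°(O₂/H₂O) = +1.640 + (+1.23) = +2.87 V.

+2.87 V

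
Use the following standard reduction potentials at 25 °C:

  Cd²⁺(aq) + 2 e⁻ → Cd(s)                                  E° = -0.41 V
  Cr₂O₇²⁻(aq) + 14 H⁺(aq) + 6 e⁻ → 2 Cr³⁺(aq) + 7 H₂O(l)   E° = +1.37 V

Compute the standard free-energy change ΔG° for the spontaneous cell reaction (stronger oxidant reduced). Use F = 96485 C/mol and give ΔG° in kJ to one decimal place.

Cr₂O₇²⁻/Cr³⁺ (E° = +1.37 V) is the cathode; Cd²⁺/Cd (E° = -0.41 V) is the anode, so E°cell = +1.78 V.
Balancing electrons gives n = 6 (lcm of 6 and 2).
ΔG° = −nFE° = −(6)(96485)(+1.78) = -1,030,460 J = -1030.5 kJ.

-1030.5 kJ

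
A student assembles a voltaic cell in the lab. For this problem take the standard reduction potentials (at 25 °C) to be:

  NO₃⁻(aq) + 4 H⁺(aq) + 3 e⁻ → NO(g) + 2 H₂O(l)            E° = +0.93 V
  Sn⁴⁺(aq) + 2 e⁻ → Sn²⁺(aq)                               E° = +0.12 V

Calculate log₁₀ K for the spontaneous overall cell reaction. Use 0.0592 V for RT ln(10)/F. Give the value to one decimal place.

82.1

Cathode: NO₃⁻/NO; anode: Sn⁴⁺/Sn²⁺. E°cell = +0.81 V, n = 6.
log K = nE°cell / 0.0592 = (6)(+0.81) / 0.0592 = 82.1.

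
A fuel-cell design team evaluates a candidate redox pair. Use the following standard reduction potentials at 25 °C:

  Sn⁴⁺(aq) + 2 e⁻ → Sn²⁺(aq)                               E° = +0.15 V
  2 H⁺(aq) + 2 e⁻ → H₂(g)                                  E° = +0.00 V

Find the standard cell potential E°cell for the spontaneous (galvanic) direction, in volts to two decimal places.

The Sn⁴⁺/Sn²⁺ couple has the higher reduction potential, so it is the cathode; H⁺/H₂ is oxidised at the anode.
E°cell = E°(cathode) − E°(anode) = (+0.15) − (+0.00) = +0.15 V.

+0.15 V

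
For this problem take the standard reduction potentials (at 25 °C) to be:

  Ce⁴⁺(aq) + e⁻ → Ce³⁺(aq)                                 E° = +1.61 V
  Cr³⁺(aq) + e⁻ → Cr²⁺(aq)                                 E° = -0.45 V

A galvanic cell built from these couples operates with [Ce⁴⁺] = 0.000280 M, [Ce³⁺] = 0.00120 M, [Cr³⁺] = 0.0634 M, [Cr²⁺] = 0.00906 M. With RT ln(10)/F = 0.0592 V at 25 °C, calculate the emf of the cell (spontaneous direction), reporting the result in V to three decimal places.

Ce⁴⁺/Ce³⁺ is the cathode (higher E°), Cr³⁺/Cr²⁺ the anode: E°cell = +1.61 − (-0.45) = +2.06 V, n = 1.
Overall: Ce⁴⁺(aq) + Cr²⁺(aq) → Ce³⁺(aq) + Cr³⁺(aq)
Q = [Ce³⁺]·[Cr³⁺] / ([Ce⁴⁺]·[Cr²⁺]); log Q = 1.477.
E = E° − (0.0592/n) log Q = +2.06 − (0.0592/1)(1.477) = +1.973 V.

+1.973 V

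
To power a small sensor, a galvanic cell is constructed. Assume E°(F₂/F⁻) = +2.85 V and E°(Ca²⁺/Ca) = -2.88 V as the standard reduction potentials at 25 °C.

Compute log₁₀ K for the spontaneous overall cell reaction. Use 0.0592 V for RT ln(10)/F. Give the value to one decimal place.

193.6

Cathode: F₂/F⁻; anode: Ca²⁺/Ca. E°cell = +5.73 V, n = 2.
log K = nE°cell / 0.0592 = (2)(+5.73) / 0.0592 = 193.6.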